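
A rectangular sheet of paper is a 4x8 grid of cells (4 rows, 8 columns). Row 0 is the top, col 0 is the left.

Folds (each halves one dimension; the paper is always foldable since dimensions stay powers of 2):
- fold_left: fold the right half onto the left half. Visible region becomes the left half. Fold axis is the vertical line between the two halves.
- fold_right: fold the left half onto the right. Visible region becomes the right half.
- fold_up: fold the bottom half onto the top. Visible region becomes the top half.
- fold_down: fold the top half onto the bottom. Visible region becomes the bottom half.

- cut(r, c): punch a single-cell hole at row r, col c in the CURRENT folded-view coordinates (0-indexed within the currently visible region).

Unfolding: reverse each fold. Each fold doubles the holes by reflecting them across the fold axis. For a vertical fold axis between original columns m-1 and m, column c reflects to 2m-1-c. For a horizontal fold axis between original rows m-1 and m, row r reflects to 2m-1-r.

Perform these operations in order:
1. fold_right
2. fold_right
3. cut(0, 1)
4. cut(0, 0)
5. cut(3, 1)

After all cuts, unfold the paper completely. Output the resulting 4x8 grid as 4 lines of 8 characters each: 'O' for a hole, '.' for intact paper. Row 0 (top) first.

Op 1 fold_right: fold axis v@4; visible region now rows[0,4) x cols[4,8) = 4x4
Op 2 fold_right: fold axis v@6; visible region now rows[0,4) x cols[6,8) = 4x2
Op 3 cut(0, 1): punch at orig (0,7); cuts so far [(0, 7)]; region rows[0,4) x cols[6,8) = 4x2
Op 4 cut(0, 0): punch at orig (0,6); cuts so far [(0, 6), (0, 7)]; region rows[0,4) x cols[6,8) = 4x2
Op 5 cut(3, 1): punch at orig (3,7); cuts so far [(0, 6), (0, 7), (3, 7)]; region rows[0,4) x cols[6,8) = 4x2
Unfold 1 (reflect across v@6): 6 holes -> [(0, 4), (0, 5), (0, 6), (0, 7), (3, 4), (3, 7)]
Unfold 2 (reflect across v@4): 12 holes -> [(0, 0), (0, 1), (0, 2), (0, 3), (0, 4), (0, 5), (0, 6), (0, 7), (3, 0), (3, 3), (3, 4), (3, 7)]

Answer: OOOOOOOO
........
........
O..OO..O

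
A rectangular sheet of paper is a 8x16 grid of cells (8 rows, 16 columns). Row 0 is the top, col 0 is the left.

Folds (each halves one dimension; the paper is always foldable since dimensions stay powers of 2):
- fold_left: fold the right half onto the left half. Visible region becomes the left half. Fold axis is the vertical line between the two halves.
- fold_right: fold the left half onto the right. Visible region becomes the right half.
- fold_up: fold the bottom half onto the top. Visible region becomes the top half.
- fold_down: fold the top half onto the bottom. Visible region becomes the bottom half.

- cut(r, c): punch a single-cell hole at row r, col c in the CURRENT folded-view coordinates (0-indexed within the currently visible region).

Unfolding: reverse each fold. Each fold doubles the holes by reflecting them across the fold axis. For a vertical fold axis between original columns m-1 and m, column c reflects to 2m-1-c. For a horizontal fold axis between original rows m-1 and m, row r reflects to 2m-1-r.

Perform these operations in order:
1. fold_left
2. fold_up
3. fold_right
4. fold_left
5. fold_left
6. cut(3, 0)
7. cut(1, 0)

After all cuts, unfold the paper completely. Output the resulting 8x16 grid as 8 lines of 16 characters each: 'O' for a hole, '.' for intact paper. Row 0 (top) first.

Answer: ................
OOOOOOOOOOOOOOOO
................
OOOOOOOOOOOOOOOO
OOOOOOOOOOOOOOOO
................
OOOOOOOOOOOOOOOO
................

Derivation:
Op 1 fold_left: fold axis v@8; visible region now rows[0,8) x cols[0,8) = 8x8
Op 2 fold_up: fold axis h@4; visible region now rows[0,4) x cols[0,8) = 4x8
Op 3 fold_right: fold axis v@4; visible region now rows[0,4) x cols[4,8) = 4x4
Op 4 fold_left: fold axis v@6; visible region now rows[0,4) x cols[4,6) = 4x2
Op 5 fold_left: fold axis v@5; visible region now rows[0,4) x cols[4,5) = 4x1
Op 6 cut(3, 0): punch at orig (3,4); cuts so far [(3, 4)]; region rows[0,4) x cols[4,5) = 4x1
Op 7 cut(1, 0): punch at orig (1,4); cuts so far [(1, 4), (3, 4)]; region rows[0,4) x cols[4,5) = 4x1
Unfold 1 (reflect across v@5): 4 holes -> [(1, 4), (1, 5), (3, 4), (3, 5)]
Unfold 2 (reflect across v@6): 8 holes -> [(1, 4), (1, 5), (1, 6), (1, 7), (3, 4), (3, 5), (3, 6), (3, 7)]
Unfold 3 (reflect across v@4): 16 holes -> [(1, 0), (1, 1), (1, 2), (1, 3), (1, 4), (1, 5), (1, 6), (1, 7), (3, 0), (3, 1), (3, 2), (3, 3), (3, 4), (3, 5), (3, 6), (3, 7)]
Unfold 4 (reflect across h@4): 32 holes -> [(1, 0), (1, 1), (1, 2), (1, 3), (1, 4), (1, 5), (1, 6), (1, 7), (3, 0), (3, 1), (3, 2), (3, 3), (3, 4), (3, 5), (3, 6), (3, 7), (4, 0), (4, 1), (4, 2), (4, 3), (4, 4), (4, 5), (4, 6), (4, 7), (6, 0), (6, 1), (6, 2), (6, 3), (6, 4), (6, 5), (6, 6), (6, 7)]
Unfold 5 (reflect across v@8): 64 holes -> [(1, 0), (1, 1), (1, 2), (1, 3), (1, 4), (1, 5), (1, 6), (1, 7), (1, 8), (1, 9), (1, 10), (1, 11), (1, 12), (1, 13), (1, 14), (1, 15), (3, 0), (3, 1), (3, 2), (3, 3), (3, 4), (3, 5), (3, 6), (3, 7), (3, 8), (3, 9), (3, 10), (3, 11), (3, 12), (3, 13), (3, 14), (3, 15), (4, 0), (4, 1), (4, 2), (4, 3), (4, 4), (4, 5), (4, 6), (4, 7), (4, 8), (4, 9), (4, 10), (4, 11), (4, 12), (4, 13), (4, 14), (4, 15), (6, 0), (6, 1), (6, 2), (6, 3), (6, 4), (6, 5), (6, 6), (6, 7), (6, 8), (6, 9), (6, 10), (6, 11), (6, 12), (6, 13), (6, 14), (6, 15)]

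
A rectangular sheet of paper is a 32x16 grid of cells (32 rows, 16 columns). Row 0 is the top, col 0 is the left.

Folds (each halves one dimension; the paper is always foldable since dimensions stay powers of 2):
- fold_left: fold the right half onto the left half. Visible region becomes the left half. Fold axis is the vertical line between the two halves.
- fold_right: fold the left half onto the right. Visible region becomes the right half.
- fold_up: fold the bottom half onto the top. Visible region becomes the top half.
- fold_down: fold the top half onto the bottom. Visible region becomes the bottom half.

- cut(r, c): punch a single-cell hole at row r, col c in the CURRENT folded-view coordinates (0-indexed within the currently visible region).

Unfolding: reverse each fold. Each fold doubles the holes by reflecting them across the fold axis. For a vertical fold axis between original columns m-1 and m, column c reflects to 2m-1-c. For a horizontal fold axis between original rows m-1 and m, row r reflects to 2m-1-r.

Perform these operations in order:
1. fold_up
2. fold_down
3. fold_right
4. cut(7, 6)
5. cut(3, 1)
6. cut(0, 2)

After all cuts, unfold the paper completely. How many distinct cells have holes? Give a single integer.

Op 1 fold_up: fold axis h@16; visible region now rows[0,16) x cols[0,16) = 16x16
Op 2 fold_down: fold axis h@8; visible region now rows[8,16) x cols[0,16) = 8x16
Op 3 fold_right: fold axis v@8; visible region now rows[8,16) x cols[8,16) = 8x8
Op 4 cut(7, 6): punch at orig (15,14); cuts so far [(15, 14)]; region rows[8,16) x cols[8,16) = 8x8
Op 5 cut(3, 1): punch at orig (11,9); cuts so far [(11, 9), (15, 14)]; region rows[8,16) x cols[8,16) = 8x8
Op 6 cut(0, 2): punch at orig (8,10); cuts so far [(8, 10), (11, 9), (15, 14)]; region rows[8,16) x cols[8,16) = 8x8
Unfold 1 (reflect across v@8): 6 holes -> [(8, 5), (8, 10), (11, 6), (11, 9), (15, 1), (15, 14)]
Unfold 2 (reflect across h@8): 12 holes -> [(0, 1), (0, 14), (4, 6), (4, 9), (7, 5), (7, 10), (8, 5), (8, 10), (11, 6), (11, 9), (15, 1), (15, 14)]
Unfold 3 (reflect across h@16): 24 holes -> [(0, 1), (0, 14), (4, 6), (4, 9), (7, 5), (7, 10), (8, 5), (8, 10), (11, 6), (11, 9), (15, 1), (15, 14), (16, 1), (16, 14), (20, 6), (20, 9), (23, 5), (23, 10), (24, 5), (24, 10), (27, 6), (27, 9), (31, 1), (31, 14)]

Answer: 24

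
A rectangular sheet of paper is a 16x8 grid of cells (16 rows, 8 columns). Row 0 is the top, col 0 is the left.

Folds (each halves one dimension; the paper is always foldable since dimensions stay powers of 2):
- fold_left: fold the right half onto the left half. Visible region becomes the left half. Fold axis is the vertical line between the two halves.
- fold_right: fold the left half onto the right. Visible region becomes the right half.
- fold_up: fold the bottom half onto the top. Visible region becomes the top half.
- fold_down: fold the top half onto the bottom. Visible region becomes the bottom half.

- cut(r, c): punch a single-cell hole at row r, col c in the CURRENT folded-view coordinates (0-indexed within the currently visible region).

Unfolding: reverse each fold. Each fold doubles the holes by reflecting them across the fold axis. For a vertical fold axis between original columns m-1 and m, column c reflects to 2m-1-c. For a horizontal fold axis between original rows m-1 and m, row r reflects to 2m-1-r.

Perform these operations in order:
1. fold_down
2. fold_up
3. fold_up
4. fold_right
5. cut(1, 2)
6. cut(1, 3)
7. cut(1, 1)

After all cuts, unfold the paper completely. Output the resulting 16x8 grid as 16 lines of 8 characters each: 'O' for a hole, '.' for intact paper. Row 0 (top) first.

Answer: ........
OOO..OOO
OOO..OOO
........
........
OOO..OOO
OOO..OOO
........
........
OOO..OOO
OOO..OOO
........
........
OOO..OOO
OOO..OOO
........

Derivation:
Op 1 fold_down: fold axis h@8; visible region now rows[8,16) x cols[0,8) = 8x8
Op 2 fold_up: fold axis h@12; visible region now rows[8,12) x cols[0,8) = 4x8
Op 3 fold_up: fold axis h@10; visible region now rows[8,10) x cols[0,8) = 2x8
Op 4 fold_right: fold axis v@4; visible region now rows[8,10) x cols[4,8) = 2x4
Op 5 cut(1, 2): punch at orig (9,6); cuts so far [(9, 6)]; region rows[8,10) x cols[4,8) = 2x4
Op 6 cut(1, 3): punch at orig (9,7); cuts so far [(9, 6), (9, 7)]; region rows[8,10) x cols[4,8) = 2x4
Op 7 cut(1, 1): punch at orig (9,5); cuts so far [(9, 5), (9, 6), (9, 7)]; region rows[8,10) x cols[4,8) = 2x4
Unfold 1 (reflect across v@4): 6 holes -> [(9, 0), (9, 1), (9, 2), (9, 5), (9, 6), (9, 7)]
Unfold 2 (reflect across h@10): 12 holes -> [(9, 0), (9, 1), (9, 2), (9, 5), (9, 6), (9, 7), (10, 0), (10, 1), (10, 2), (10, 5), (10, 6), (10, 7)]
Unfold 3 (reflect across h@12): 24 holes -> [(9, 0), (9, 1), (9, 2), (9, 5), (9, 6), (9, 7), (10, 0), (10, 1), (10, 2), (10, 5), (10, 6), (10, 7), (13, 0), (13, 1), (13, 2), (13, 5), (13, 6), (13, 7), (14, 0), (14, 1), (14, 2), (14, 5), (14, 6), (14, 7)]
Unfold 4 (reflect across h@8): 48 holes -> [(1, 0), (1, 1), (1, 2), (1, 5), (1, 6), (1, 7), (2, 0), (2, 1), (2, 2), (2, 5), (2, 6), (2, 7), (5, 0), (5, 1), (5, 2), (5, 5), (5, 6), (5, 7), (6, 0), (6, 1), (6, 2), (6, 5), (6, 6), (6, 7), (9, 0), (9, 1), (9, 2), (9, 5), (9, 6), (9, 7), (10, 0), (10, 1), (10, 2), (10, 5), (10, 6), (10, 7), (13, 0), (13, 1), (13, 2), (13, 5), (13, 6), (13, 7), (14, 0), (14, 1), (14, 2), (14, 5), (14, 6), (14, 7)]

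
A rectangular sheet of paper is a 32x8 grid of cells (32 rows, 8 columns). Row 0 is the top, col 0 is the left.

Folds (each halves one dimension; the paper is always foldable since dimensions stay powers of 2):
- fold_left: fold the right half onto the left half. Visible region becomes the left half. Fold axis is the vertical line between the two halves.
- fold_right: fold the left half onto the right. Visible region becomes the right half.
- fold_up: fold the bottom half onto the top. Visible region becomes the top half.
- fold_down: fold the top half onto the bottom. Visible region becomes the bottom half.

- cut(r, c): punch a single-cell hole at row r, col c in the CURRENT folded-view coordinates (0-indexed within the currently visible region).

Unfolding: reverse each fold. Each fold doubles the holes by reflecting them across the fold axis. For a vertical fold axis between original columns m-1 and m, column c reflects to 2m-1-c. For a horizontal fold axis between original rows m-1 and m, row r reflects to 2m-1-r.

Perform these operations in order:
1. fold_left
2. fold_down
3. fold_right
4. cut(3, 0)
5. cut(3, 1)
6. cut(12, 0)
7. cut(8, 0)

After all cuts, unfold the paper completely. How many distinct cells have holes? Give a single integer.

Answer: 32

Derivation:
Op 1 fold_left: fold axis v@4; visible region now rows[0,32) x cols[0,4) = 32x4
Op 2 fold_down: fold axis h@16; visible region now rows[16,32) x cols[0,4) = 16x4
Op 3 fold_right: fold axis v@2; visible region now rows[16,32) x cols[2,4) = 16x2
Op 4 cut(3, 0): punch at orig (19,2); cuts so far [(19, 2)]; region rows[16,32) x cols[2,4) = 16x2
Op 5 cut(3, 1): punch at orig (19,3); cuts so far [(19, 2), (19, 3)]; region rows[16,32) x cols[2,4) = 16x2
Op 6 cut(12, 0): punch at orig (28,2); cuts so far [(19, 2), (19, 3), (28, 2)]; region rows[16,32) x cols[2,4) = 16x2
Op 7 cut(8, 0): punch at orig (24,2); cuts so far [(19, 2), (19, 3), (24, 2), (28, 2)]; region rows[16,32) x cols[2,4) = 16x2
Unfold 1 (reflect across v@2): 8 holes -> [(19, 0), (19, 1), (19, 2), (19, 3), (24, 1), (24, 2), (28, 1), (28, 2)]
Unfold 2 (reflect across h@16): 16 holes -> [(3, 1), (3, 2), (7, 1), (7, 2), (12, 0), (12, 1), (12, 2), (12, 3), (19, 0), (19, 1), (19, 2), (19, 3), (24, 1), (24, 2), (28, 1), (28, 2)]
Unfold 3 (reflect across v@4): 32 holes -> [(3, 1), (3, 2), (3, 5), (3, 6), (7, 1), (7, 2), (7, 5), (7, 6), (12, 0), (12, 1), (12, 2), (12, 3), (12, 4), (12, 5), (12, 6), (12, 7), (19, 0), (19, 1), (19, 2), (19, 3), (19, 4), (19, 5), (19, 6), (19, 7), (24, 1), (24, 2), (24, 5), (24, 6), (28, 1), (28, 2), (28, 5), (28, 6)]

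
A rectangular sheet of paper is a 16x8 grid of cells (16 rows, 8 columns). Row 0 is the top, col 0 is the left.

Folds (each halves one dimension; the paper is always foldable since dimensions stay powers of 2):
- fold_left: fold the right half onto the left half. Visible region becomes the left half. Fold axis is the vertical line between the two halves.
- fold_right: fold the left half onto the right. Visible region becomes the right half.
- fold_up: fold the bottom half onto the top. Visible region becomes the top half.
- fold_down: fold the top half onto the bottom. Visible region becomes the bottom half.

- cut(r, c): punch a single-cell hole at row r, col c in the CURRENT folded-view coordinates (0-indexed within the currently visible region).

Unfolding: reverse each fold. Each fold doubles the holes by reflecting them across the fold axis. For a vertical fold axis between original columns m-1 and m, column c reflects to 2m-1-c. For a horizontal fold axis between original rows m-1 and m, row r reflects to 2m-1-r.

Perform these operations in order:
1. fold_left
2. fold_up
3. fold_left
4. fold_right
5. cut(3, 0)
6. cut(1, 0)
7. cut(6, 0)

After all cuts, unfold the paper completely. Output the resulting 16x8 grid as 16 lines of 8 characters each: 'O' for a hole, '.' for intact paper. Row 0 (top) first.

Answer: ........
OOOOOOOO
........
OOOOOOOO
........
........
OOOOOOOO
........
........
OOOOOOOO
........
........
OOOOOOOO
........
OOOOOOOO
........

Derivation:
Op 1 fold_left: fold axis v@4; visible region now rows[0,16) x cols[0,4) = 16x4
Op 2 fold_up: fold axis h@8; visible region now rows[0,8) x cols[0,4) = 8x4
Op 3 fold_left: fold axis v@2; visible region now rows[0,8) x cols[0,2) = 8x2
Op 4 fold_right: fold axis v@1; visible region now rows[0,8) x cols[1,2) = 8x1
Op 5 cut(3, 0): punch at orig (3,1); cuts so far [(3, 1)]; region rows[0,8) x cols[1,2) = 8x1
Op 6 cut(1, 0): punch at orig (1,1); cuts so far [(1, 1), (3, 1)]; region rows[0,8) x cols[1,2) = 8x1
Op 7 cut(6, 0): punch at orig (6,1); cuts so far [(1, 1), (3, 1), (6, 1)]; region rows[0,8) x cols[1,2) = 8x1
Unfold 1 (reflect across v@1): 6 holes -> [(1, 0), (1, 1), (3, 0), (3, 1), (6, 0), (6, 1)]
Unfold 2 (reflect across v@2): 12 holes -> [(1, 0), (1, 1), (1, 2), (1, 3), (3, 0), (3, 1), (3, 2), (3, 3), (6, 0), (6, 1), (6, 2), (6, 3)]
Unfold 3 (reflect across h@8): 24 holes -> [(1, 0), (1, 1), (1, 2), (1, 3), (3, 0), (3, 1), (3, 2), (3, 3), (6, 0), (6, 1), (6, 2), (6, 3), (9, 0), (9, 1), (9, 2), (9, 3), (12, 0), (12, 1), (12, 2), (12, 3), (14, 0), (14, 1), (14, 2), (14, 3)]
Unfold 4 (reflect across v@4): 48 holes -> [(1, 0), (1, 1), (1, 2), (1, 3), (1, 4), (1, 5), (1, 6), (1, 7), (3, 0), (3, 1), (3, 2), (3, 3), (3, 4), (3, 5), (3, 6), (3, 7), (6, 0), (6, 1), (6, 2), (6, 3), (6, 4), (6, 5), (6, 6), (6, 7), (9, 0), (9, 1), (9, 2), (9, 3), (9, 4), (9, 5), (9, 6), (9, 7), (12, 0), (12, 1), (12, 2), (12, 3), (12, 4), (12, 5), (12, 6), (12, 7), (14, 0), (14, 1), (14, 2), (14, 3), (14, 4), (14, 5), (14, 6), (14, 7)]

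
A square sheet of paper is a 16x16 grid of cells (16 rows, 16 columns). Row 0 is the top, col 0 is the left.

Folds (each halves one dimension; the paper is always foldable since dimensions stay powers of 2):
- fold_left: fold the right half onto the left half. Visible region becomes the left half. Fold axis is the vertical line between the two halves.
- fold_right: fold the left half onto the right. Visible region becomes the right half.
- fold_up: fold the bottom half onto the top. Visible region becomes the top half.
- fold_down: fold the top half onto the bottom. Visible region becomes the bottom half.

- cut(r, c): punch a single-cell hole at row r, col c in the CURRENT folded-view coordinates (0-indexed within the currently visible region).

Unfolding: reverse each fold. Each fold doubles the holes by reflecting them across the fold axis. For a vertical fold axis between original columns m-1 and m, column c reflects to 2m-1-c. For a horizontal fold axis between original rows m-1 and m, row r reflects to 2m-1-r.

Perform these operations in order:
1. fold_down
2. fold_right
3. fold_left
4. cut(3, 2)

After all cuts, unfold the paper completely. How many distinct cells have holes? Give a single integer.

Answer: 8

Derivation:
Op 1 fold_down: fold axis h@8; visible region now rows[8,16) x cols[0,16) = 8x16
Op 2 fold_right: fold axis v@8; visible region now rows[8,16) x cols[8,16) = 8x8
Op 3 fold_left: fold axis v@12; visible region now rows[8,16) x cols[8,12) = 8x4
Op 4 cut(3, 2): punch at orig (11,10); cuts so far [(11, 10)]; region rows[8,16) x cols[8,12) = 8x4
Unfold 1 (reflect across v@12): 2 holes -> [(11, 10), (11, 13)]
Unfold 2 (reflect across v@8): 4 holes -> [(11, 2), (11, 5), (11, 10), (11, 13)]
Unfold 3 (reflect across h@8): 8 holes -> [(4, 2), (4, 5), (4, 10), (4, 13), (11, 2), (11, 5), (11, 10), (11, 13)]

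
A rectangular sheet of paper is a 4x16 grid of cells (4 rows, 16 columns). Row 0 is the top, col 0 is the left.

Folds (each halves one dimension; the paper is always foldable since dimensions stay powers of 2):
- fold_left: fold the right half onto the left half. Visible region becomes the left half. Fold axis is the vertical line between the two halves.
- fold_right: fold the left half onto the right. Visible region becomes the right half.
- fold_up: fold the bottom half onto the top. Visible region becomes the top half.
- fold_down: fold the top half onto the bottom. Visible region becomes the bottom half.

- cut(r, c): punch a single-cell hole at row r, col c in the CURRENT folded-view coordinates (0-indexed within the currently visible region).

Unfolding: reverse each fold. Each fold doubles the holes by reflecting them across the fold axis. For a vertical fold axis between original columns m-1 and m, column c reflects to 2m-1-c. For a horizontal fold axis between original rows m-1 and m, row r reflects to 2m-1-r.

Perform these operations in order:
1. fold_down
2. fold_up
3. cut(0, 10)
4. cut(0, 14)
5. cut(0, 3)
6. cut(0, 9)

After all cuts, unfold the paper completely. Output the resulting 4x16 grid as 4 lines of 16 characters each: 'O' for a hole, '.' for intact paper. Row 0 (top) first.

Op 1 fold_down: fold axis h@2; visible region now rows[2,4) x cols[0,16) = 2x16
Op 2 fold_up: fold axis h@3; visible region now rows[2,3) x cols[0,16) = 1x16
Op 3 cut(0, 10): punch at orig (2,10); cuts so far [(2, 10)]; region rows[2,3) x cols[0,16) = 1x16
Op 4 cut(0, 14): punch at orig (2,14); cuts so far [(2, 10), (2, 14)]; region rows[2,3) x cols[0,16) = 1x16
Op 5 cut(0, 3): punch at orig (2,3); cuts so far [(2, 3), (2, 10), (2, 14)]; region rows[2,3) x cols[0,16) = 1x16
Op 6 cut(0, 9): punch at orig (2,9); cuts so far [(2, 3), (2, 9), (2, 10), (2, 14)]; region rows[2,3) x cols[0,16) = 1x16
Unfold 1 (reflect across h@3): 8 holes -> [(2, 3), (2, 9), (2, 10), (2, 14), (3, 3), (3, 9), (3, 10), (3, 14)]
Unfold 2 (reflect across h@2): 16 holes -> [(0, 3), (0, 9), (0, 10), (0, 14), (1, 3), (1, 9), (1, 10), (1, 14), (2, 3), (2, 9), (2, 10), (2, 14), (3, 3), (3, 9), (3, 10), (3, 14)]

Answer: ...O.....OO...O.
...O.....OO...O.
...O.....OO...O.
...O.....OO...O.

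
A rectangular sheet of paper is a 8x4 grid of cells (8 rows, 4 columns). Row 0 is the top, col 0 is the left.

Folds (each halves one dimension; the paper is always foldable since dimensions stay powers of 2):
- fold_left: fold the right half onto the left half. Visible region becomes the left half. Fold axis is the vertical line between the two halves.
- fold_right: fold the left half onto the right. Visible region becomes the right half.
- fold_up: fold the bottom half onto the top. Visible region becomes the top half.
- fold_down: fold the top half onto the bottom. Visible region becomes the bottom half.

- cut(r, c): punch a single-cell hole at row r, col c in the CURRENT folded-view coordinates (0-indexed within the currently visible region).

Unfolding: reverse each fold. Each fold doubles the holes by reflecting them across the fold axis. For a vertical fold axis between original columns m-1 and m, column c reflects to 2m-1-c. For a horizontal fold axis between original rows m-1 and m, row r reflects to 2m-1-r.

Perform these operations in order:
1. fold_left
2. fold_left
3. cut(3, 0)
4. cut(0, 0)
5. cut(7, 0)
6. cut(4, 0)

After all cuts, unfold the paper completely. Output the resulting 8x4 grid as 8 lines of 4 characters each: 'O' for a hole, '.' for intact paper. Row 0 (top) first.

Answer: OOOO
....
....
OOOO
OOOO
....
....
OOOO

Derivation:
Op 1 fold_left: fold axis v@2; visible region now rows[0,8) x cols[0,2) = 8x2
Op 2 fold_left: fold axis v@1; visible region now rows[0,8) x cols[0,1) = 8x1
Op 3 cut(3, 0): punch at orig (3,0); cuts so far [(3, 0)]; region rows[0,8) x cols[0,1) = 8x1
Op 4 cut(0, 0): punch at orig (0,0); cuts so far [(0, 0), (3, 0)]; region rows[0,8) x cols[0,1) = 8x1
Op 5 cut(7, 0): punch at orig (7,0); cuts so far [(0, 0), (3, 0), (7, 0)]; region rows[0,8) x cols[0,1) = 8x1
Op 6 cut(4, 0): punch at orig (4,0); cuts so far [(0, 0), (3, 0), (4, 0), (7, 0)]; region rows[0,8) x cols[0,1) = 8x1
Unfold 1 (reflect across v@1): 8 holes -> [(0, 0), (0, 1), (3, 0), (3, 1), (4, 0), (4, 1), (7, 0), (7, 1)]
Unfold 2 (reflect across v@2): 16 holes -> [(0, 0), (0, 1), (0, 2), (0, 3), (3, 0), (3, 1), (3, 2), (3, 3), (4, 0), (4, 1), (4, 2), (4, 3), (7, 0), (7, 1), (7, 2), (7, 3)]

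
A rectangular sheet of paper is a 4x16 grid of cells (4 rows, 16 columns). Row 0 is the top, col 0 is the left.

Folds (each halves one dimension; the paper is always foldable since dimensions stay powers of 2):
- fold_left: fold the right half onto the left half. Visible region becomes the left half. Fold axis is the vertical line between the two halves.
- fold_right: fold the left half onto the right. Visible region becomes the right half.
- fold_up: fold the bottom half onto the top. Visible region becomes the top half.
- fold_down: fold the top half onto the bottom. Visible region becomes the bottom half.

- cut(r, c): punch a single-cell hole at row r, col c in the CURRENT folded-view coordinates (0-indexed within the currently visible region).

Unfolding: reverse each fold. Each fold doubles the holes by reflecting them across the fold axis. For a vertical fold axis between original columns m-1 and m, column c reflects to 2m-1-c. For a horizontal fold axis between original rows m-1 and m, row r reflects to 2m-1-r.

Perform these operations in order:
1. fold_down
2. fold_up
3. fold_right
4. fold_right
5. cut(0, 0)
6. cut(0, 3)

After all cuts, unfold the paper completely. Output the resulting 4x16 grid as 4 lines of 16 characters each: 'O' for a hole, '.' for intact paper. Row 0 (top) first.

Op 1 fold_down: fold axis h@2; visible region now rows[2,4) x cols[0,16) = 2x16
Op 2 fold_up: fold axis h@3; visible region now rows[2,3) x cols[0,16) = 1x16
Op 3 fold_right: fold axis v@8; visible region now rows[2,3) x cols[8,16) = 1x8
Op 4 fold_right: fold axis v@12; visible region now rows[2,3) x cols[12,16) = 1x4
Op 5 cut(0, 0): punch at orig (2,12); cuts so far [(2, 12)]; region rows[2,3) x cols[12,16) = 1x4
Op 6 cut(0, 3): punch at orig (2,15); cuts so far [(2, 12), (2, 15)]; region rows[2,3) x cols[12,16) = 1x4
Unfold 1 (reflect across v@12): 4 holes -> [(2, 8), (2, 11), (2, 12), (2, 15)]
Unfold 2 (reflect across v@8): 8 holes -> [(2, 0), (2, 3), (2, 4), (2, 7), (2, 8), (2, 11), (2, 12), (2, 15)]
Unfold 3 (reflect across h@3): 16 holes -> [(2, 0), (2, 3), (2, 4), (2, 7), (2, 8), (2, 11), (2, 12), (2, 15), (3, 0), (3, 3), (3, 4), (3, 7), (3, 8), (3, 11), (3, 12), (3, 15)]
Unfold 4 (reflect across h@2): 32 holes -> [(0, 0), (0, 3), (0, 4), (0, 7), (0, 8), (0, 11), (0, 12), (0, 15), (1, 0), (1, 3), (1, 4), (1, 7), (1, 8), (1, 11), (1, 12), (1, 15), (2, 0), (2, 3), (2, 4), (2, 7), (2, 8), (2, 11), (2, 12), (2, 15), (3, 0), (3, 3), (3, 4), (3, 7), (3, 8), (3, 11), (3, 12), (3, 15)]

Answer: O..OO..OO..OO..O
O..OO..OO..OO..O
O..OO..OO..OO..O
O..OO..OO..OO..O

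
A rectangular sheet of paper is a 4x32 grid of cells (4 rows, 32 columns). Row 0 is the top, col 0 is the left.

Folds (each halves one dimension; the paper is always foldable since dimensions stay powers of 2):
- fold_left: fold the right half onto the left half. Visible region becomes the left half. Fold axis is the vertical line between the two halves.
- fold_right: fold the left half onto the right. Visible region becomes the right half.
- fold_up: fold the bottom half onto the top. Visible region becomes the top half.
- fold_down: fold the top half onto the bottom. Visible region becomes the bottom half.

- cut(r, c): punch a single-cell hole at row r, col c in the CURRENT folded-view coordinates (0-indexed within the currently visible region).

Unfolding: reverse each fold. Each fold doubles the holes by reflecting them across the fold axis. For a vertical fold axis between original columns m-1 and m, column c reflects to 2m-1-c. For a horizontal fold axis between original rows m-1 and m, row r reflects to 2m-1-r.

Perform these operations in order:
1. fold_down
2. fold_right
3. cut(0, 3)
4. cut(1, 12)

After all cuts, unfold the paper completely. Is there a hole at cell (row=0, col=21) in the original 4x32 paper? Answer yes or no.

Answer: no

Derivation:
Op 1 fold_down: fold axis h@2; visible region now rows[2,4) x cols[0,32) = 2x32
Op 2 fold_right: fold axis v@16; visible region now rows[2,4) x cols[16,32) = 2x16
Op 3 cut(0, 3): punch at orig (2,19); cuts so far [(2, 19)]; region rows[2,4) x cols[16,32) = 2x16
Op 4 cut(1, 12): punch at orig (3,28); cuts so far [(2, 19), (3, 28)]; region rows[2,4) x cols[16,32) = 2x16
Unfold 1 (reflect across v@16): 4 holes -> [(2, 12), (2, 19), (3, 3), (3, 28)]
Unfold 2 (reflect across h@2): 8 holes -> [(0, 3), (0, 28), (1, 12), (1, 19), (2, 12), (2, 19), (3, 3), (3, 28)]
Holes: [(0, 3), (0, 28), (1, 12), (1, 19), (2, 12), (2, 19), (3, 3), (3, 28)]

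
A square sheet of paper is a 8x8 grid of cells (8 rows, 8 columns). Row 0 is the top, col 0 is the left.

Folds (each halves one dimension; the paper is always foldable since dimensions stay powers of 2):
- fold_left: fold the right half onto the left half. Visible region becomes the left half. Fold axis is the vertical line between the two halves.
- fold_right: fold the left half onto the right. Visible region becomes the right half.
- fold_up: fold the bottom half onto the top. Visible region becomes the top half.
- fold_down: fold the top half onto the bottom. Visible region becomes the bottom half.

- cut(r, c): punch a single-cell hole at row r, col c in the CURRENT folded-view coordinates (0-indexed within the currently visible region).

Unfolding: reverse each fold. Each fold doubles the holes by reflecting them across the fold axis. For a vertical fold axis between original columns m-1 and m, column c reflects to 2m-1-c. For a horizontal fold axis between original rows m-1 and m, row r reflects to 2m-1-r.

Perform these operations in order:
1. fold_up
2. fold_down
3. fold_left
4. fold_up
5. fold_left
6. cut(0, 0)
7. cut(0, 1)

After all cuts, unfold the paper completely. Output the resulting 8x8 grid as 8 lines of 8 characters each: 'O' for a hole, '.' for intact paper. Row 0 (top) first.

Answer: OOOOOOOO
OOOOOOOO
OOOOOOOO
OOOOOOOO
OOOOOOOO
OOOOOOOO
OOOOOOOO
OOOOOOOO

Derivation:
Op 1 fold_up: fold axis h@4; visible region now rows[0,4) x cols[0,8) = 4x8
Op 2 fold_down: fold axis h@2; visible region now rows[2,4) x cols[0,8) = 2x8
Op 3 fold_left: fold axis v@4; visible region now rows[2,4) x cols[0,4) = 2x4
Op 4 fold_up: fold axis h@3; visible region now rows[2,3) x cols[0,4) = 1x4
Op 5 fold_left: fold axis v@2; visible region now rows[2,3) x cols[0,2) = 1x2
Op 6 cut(0, 0): punch at orig (2,0); cuts so far [(2, 0)]; region rows[2,3) x cols[0,2) = 1x2
Op 7 cut(0, 1): punch at orig (2,1); cuts so far [(2, 0), (2, 1)]; region rows[2,3) x cols[0,2) = 1x2
Unfold 1 (reflect across v@2): 4 holes -> [(2, 0), (2, 1), (2, 2), (2, 3)]
Unfold 2 (reflect across h@3): 8 holes -> [(2, 0), (2, 1), (2, 2), (2, 3), (3, 0), (3, 1), (3, 2), (3, 3)]
Unfold 3 (reflect across v@4): 16 holes -> [(2, 0), (2, 1), (2, 2), (2, 3), (2, 4), (2, 5), (2, 6), (2, 7), (3, 0), (3, 1), (3, 2), (3, 3), (3, 4), (3, 5), (3, 6), (3, 7)]
Unfold 4 (reflect across h@2): 32 holes -> [(0, 0), (0, 1), (0, 2), (0, 3), (0, 4), (0, 5), (0, 6), (0, 7), (1, 0), (1, 1), (1, 2), (1, 3), (1, 4), (1, 5), (1, 6), (1, 7), (2, 0), (2, 1), (2, 2), (2, 3), (2, 4), (2, 5), (2, 6), (2, 7), (3, 0), (3, 1), (3, 2), (3, 3), (3, 4), (3, 5), (3, 6), (3, 7)]
Unfold 5 (reflect across h@4): 64 holes -> [(0, 0), (0, 1), (0, 2), (0, 3), (0, 4), (0, 5), (0, 6), (0, 7), (1, 0), (1, 1), (1, 2), (1, 3), (1, 4), (1, 5), (1, 6), (1, 7), (2, 0), (2, 1), (2, 2), (2, 3), (2, 4), (2, 5), (2, 6), (2, 7), (3, 0), (3, 1), (3, 2), (3, 3), (3, 4), (3, 5), (3, 6), (3, 7), (4, 0), (4, 1), (4, 2), (4, 3), (4, 4), (4, 5), (4, 6), (4, 7), (5, 0), (5, 1), (5, 2), (5, 3), (5, 4), (5, 5), (5, 6), (5, 7), (6, 0), (6, 1), (6, 2), (6, 3), (6, 4), (6, 5), (6, 6), (6, 7), (7, 0), (7, 1), (7, 2), (7, 3), (7, 4), (7, 5), (7, 6), (7, 7)]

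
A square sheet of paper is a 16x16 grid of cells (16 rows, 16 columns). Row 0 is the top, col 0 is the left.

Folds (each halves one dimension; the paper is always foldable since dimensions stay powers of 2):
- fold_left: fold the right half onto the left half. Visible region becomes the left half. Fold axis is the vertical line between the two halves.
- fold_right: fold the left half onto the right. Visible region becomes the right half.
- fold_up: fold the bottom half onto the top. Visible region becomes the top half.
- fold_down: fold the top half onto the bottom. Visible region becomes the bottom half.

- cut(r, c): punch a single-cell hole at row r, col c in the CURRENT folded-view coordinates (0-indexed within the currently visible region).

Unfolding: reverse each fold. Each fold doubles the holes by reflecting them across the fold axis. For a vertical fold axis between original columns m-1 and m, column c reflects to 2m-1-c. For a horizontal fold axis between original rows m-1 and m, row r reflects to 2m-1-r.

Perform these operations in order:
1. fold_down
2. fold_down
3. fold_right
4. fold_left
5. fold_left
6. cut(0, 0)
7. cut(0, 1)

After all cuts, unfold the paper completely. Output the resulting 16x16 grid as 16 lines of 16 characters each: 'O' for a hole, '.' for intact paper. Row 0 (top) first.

Answer: ................
................
................
OOOOOOOOOOOOOOOO
OOOOOOOOOOOOOOOO
................
................
................
................
................
................
OOOOOOOOOOOOOOOO
OOOOOOOOOOOOOOOO
................
................
................

Derivation:
Op 1 fold_down: fold axis h@8; visible region now rows[8,16) x cols[0,16) = 8x16
Op 2 fold_down: fold axis h@12; visible region now rows[12,16) x cols[0,16) = 4x16
Op 3 fold_right: fold axis v@8; visible region now rows[12,16) x cols[8,16) = 4x8
Op 4 fold_left: fold axis v@12; visible region now rows[12,16) x cols[8,12) = 4x4
Op 5 fold_left: fold axis v@10; visible region now rows[12,16) x cols[8,10) = 4x2
Op 6 cut(0, 0): punch at orig (12,8); cuts so far [(12, 8)]; region rows[12,16) x cols[8,10) = 4x2
Op 7 cut(0, 1): punch at orig (12,9); cuts so far [(12, 8), (12, 9)]; region rows[12,16) x cols[8,10) = 4x2
Unfold 1 (reflect across v@10): 4 holes -> [(12, 8), (12, 9), (12, 10), (12, 11)]
Unfold 2 (reflect across v@12): 8 holes -> [(12, 8), (12, 9), (12, 10), (12, 11), (12, 12), (12, 13), (12, 14), (12, 15)]
Unfold 3 (reflect across v@8): 16 holes -> [(12, 0), (12, 1), (12, 2), (12, 3), (12, 4), (12, 5), (12, 6), (12, 7), (12, 8), (12, 9), (12, 10), (12, 11), (12, 12), (12, 13), (12, 14), (12, 15)]
Unfold 4 (reflect across h@12): 32 holes -> [(11, 0), (11, 1), (11, 2), (11, 3), (11, 4), (11, 5), (11, 6), (11, 7), (11, 8), (11, 9), (11, 10), (11, 11), (11, 12), (11, 13), (11, 14), (11, 15), (12, 0), (12, 1), (12, 2), (12, 3), (12, 4), (12, 5), (12, 6), (12, 7), (12, 8), (12, 9), (12, 10), (12, 11), (12, 12), (12, 13), (12, 14), (12, 15)]
Unfold 5 (reflect across h@8): 64 holes -> [(3, 0), (3, 1), (3, 2), (3, 3), (3, 4), (3, 5), (3, 6), (3, 7), (3, 8), (3, 9), (3, 10), (3, 11), (3, 12), (3, 13), (3, 14), (3, 15), (4, 0), (4, 1), (4, 2), (4, 3), (4, 4), (4, 5), (4, 6), (4, 7), (4, 8), (4, 9), (4, 10), (4, 11), (4, 12), (4, 13), (4, 14), (4, 15), (11, 0), (11, 1), (11, 2), (11, 3), (11, 4), (11, 5), (11, 6), (11, 7), (11, 8), (11, 9), (11, 10), (11, 11), (11, 12), (11, 13), (11, 14), (11, 15), (12, 0), (12, 1), (12, 2), (12, 3), (12, 4), (12, 5), (12, 6), (12, 7), (12, 8), (12, 9), (12, 10), (12, 11), (12, 12), (12, 13), (12, 14), (12, 15)]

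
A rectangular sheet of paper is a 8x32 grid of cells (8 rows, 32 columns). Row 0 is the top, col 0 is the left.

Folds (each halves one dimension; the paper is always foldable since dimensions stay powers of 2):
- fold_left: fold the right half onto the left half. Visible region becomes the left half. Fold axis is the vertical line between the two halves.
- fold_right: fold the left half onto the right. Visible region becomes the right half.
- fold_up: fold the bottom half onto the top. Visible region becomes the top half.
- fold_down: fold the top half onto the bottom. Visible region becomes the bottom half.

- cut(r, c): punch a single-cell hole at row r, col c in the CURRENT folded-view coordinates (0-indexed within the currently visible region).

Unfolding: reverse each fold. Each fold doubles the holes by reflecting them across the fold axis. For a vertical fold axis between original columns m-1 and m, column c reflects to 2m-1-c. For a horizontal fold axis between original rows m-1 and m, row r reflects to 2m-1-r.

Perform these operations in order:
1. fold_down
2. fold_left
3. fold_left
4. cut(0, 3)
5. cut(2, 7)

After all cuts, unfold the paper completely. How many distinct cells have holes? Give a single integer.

Answer: 16

Derivation:
Op 1 fold_down: fold axis h@4; visible region now rows[4,8) x cols[0,32) = 4x32
Op 2 fold_left: fold axis v@16; visible region now rows[4,8) x cols[0,16) = 4x16
Op 3 fold_left: fold axis v@8; visible region now rows[4,8) x cols[0,8) = 4x8
Op 4 cut(0, 3): punch at orig (4,3); cuts so far [(4, 3)]; region rows[4,8) x cols[0,8) = 4x8
Op 5 cut(2, 7): punch at orig (6,7); cuts so far [(4, 3), (6, 7)]; region rows[4,8) x cols[0,8) = 4x8
Unfold 1 (reflect across v@8): 4 holes -> [(4, 3), (4, 12), (6, 7), (6, 8)]
Unfold 2 (reflect across v@16): 8 holes -> [(4, 3), (4, 12), (4, 19), (4, 28), (6, 7), (6, 8), (6, 23), (6, 24)]
Unfold 3 (reflect across h@4): 16 holes -> [(1, 7), (1, 8), (1, 23), (1, 24), (3, 3), (3, 12), (3, 19), (3, 28), (4, 3), (4, 12), (4, 19), (4, 28), (6, 7), (6, 8), (6, 23), (6, 24)]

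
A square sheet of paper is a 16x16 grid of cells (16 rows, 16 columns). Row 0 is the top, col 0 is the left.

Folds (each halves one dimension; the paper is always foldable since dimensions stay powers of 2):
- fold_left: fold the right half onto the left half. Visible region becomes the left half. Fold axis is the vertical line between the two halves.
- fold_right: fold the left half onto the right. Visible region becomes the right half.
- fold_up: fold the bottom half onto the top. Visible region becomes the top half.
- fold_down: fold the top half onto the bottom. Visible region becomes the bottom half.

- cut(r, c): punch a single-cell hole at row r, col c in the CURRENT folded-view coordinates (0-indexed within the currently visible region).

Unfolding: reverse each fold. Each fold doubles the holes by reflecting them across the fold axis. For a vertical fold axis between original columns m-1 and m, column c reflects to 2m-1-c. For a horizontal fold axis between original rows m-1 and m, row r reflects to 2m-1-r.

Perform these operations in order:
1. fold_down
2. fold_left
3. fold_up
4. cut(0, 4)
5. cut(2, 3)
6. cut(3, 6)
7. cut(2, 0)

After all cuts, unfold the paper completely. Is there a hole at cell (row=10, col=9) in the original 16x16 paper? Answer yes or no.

Op 1 fold_down: fold axis h@8; visible region now rows[8,16) x cols[0,16) = 8x16
Op 2 fold_left: fold axis v@8; visible region now rows[8,16) x cols[0,8) = 8x8
Op 3 fold_up: fold axis h@12; visible region now rows[8,12) x cols[0,8) = 4x8
Op 4 cut(0, 4): punch at orig (8,4); cuts so far [(8, 4)]; region rows[8,12) x cols[0,8) = 4x8
Op 5 cut(2, 3): punch at orig (10,3); cuts so far [(8, 4), (10, 3)]; region rows[8,12) x cols[0,8) = 4x8
Op 6 cut(3, 6): punch at orig (11,6); cuts so far [(8, 4), (10, 3), (11, 6)]; region rows[8,12) x cols[0,8) = 4x8
Op 7 cut(2, 0): punch at orig (10,0); cuts so far [(8, 4), (10, 0), (10, 3), (11, 6)]; region rows[8,12) x cols[0,8) = 4x8
Unfold 1 (reflect across h@12): 8 holes -> [(8, 4), (10, 0), (10, 3), (11, 6), (12, 6), (13, 0), (13, 3), (15, 4)]
Unfold 2 (reflect across v@8): 16 holes -> [(8, 4), (8, 11), (10, 0), (10, 3), (10, 12), (10, 15), (11, 6), (11, 9), (12, 6), (12, 9), (13, 0), (13, 3), (13, 12), (13, 15), (15, 4), (15, 11)]
Unfold 3 (reflect across h@8): 32 holes -> [(0, 4), (0, 11), (2, 0), (2, 3), (2, 12), (2, 15), (3, 6), (3, 9), (4, 6), (4, 9), (5, 0), (5, 3), (5, 12), (5, 15), (7, 4), (7, 11), (8, 4), (8, 11), (10, 0), (10, 3), (10, 12), (10, 15), (11, 6), (11, 9), (12, 6), (12, 9), (13, 0), (13, 3), (13, 12), (13, 15), (15, 4), (15, 11)]
Holes: [(0, 4), (0, 11), (2, 0), (2, 3), (2, 12), (2, 15), (3, 6), (3, 9), (4, 6), (4, 9), (5, 0), (5, 3), (5, 12), (5, 15), (7, 4), (7, 11), (8, 4), (8, 11), (10, 0), (10, 3), (10, 12), (10, 15), (11, 6), (11, 9), (12, 6), (12, 9), (13, 0), (13, 3), (13, 12), (13, 15), (15, 4), (15, 11)]

Answer: no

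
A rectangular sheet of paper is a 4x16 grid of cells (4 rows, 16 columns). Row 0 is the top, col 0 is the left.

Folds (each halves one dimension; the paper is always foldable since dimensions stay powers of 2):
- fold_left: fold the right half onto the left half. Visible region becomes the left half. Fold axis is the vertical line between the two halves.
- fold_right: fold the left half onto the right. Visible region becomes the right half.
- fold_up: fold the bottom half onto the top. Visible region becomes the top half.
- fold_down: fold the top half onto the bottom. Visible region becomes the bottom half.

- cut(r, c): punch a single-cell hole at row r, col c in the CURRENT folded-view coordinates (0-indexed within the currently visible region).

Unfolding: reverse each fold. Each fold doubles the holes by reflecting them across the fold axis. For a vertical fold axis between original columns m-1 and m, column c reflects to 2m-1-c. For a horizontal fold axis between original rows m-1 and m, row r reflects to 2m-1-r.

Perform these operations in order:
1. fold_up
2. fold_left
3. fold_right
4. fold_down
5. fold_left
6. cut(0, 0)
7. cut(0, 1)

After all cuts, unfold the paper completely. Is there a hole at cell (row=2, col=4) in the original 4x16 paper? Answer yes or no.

Answer: yes

Derivation:
Op 1 fold_up: fold axis h@2; visible region now rows[0,2) x cols[0,16) = 2x16
Op 2 fold_left: fold axis v@8; visible region now rows[0,2) x cols[0,8) = 2x8
Op 3 fold_right: fold axis v@4; visible region now rows[0,2) x cols[4,8) = 2x4
Op 4 fold_down: fold axis h@1; visible region now rows[1,2) x cols[4,8) = 1x4
Op 5 fold_left: fold axis v@6; visible region now rows[1,2) x cols[4,6) = 1x2
Op 6 cut(0, 0): punch at orig (1,4); cuts so far [(1, 4)]; region rows[1,2) x cols[4,6) = 1x2
Op 7 cut(0, 1): punch at orig (1,5); cuts so far [(1, 4), (1, 5)]; region rows[1,2) x cols[4,6) = 1x2
Unfold 1 (reflect across v@6): 4 holes -> [(1, 4), (1, 5), (1, 6), (1, 7)]
Unfold 2 (reflect across h@1): 8 holes -> [(0, 4), (0, 5), (0, 6), (0, 7), (1, 4), (1, 5), (1, 6), (1, 7)]
Unfold 3 (reflect across v@4): 16 holes -> [(0, 0), (0, 1), (0, 2), (0, 3), (0, 4), (0, 5), (0, 6), (0, 7), (1, 0), (1, 1), (1, 2), (1, 3), (1, 4), (1, 5), (1, 6), (1, 7)]
Unfold 4 (reflect across v@8): 32 holes -> [(0, 0), (0, 1), (0, 2), (0, 3), (0, 4), (0, 5), (0, 6), (0, 7), (0, 8), (0, 9), (0, 10), (0, 11), (0, 12), (0, 13), (0, 14), (0, 15), (1, 0), (1, 1), (1, 2), (1, 3), (1, 4), (1, 5), (1, 6), (1, 7), (1, 8), (1, 9), (1, 10), (1, 11), (1, 12), (1, 13), (1, 14), (1, 15)]
Unfold 5 (reflect across h@2): 64 holes -> [(0, 0), (0, 1), (0, 2), (0, 3), (0, 4), (0, 5), (0, 6), (0, 7), (0, 8), (0, 9), (0, 10), (0, 11), (0, 12), (0, 13), (0, 14), (0, 15), (1, 0), (1, 1), (1, 2), (1, 3), (1, 4), (1, 5), (1, 6), (1, 7), (1, 8), (1, 9), (1, 10), (1, 11), (1, 12), (1, 13), (1, 14), (1, 15), (2, 0), (2, 1), (2, 2), (2, 3), (2, 4), (2, 5), (2, 6), (2, 7), (2, 8), (2, 9), (2, 10), (2, 11), (2, 12), (2, 13), (2, 14), (2, 15), (3, 0), (3, 1), (3, 2), (3, 3), (3, 4), (3, 5), (3, 6), (3, 7), (3, 8), (3, 9), (3, 10), (3, 11), (3, 12), (3, 13), (3, 14), (3, 15)]
Holes: [(0, 0), (0, 1), (0, 2), (0, 3), (0, 4), (0, 5), (0, 6), (0, 7), (0, 8), (0, 9), (0, 10), (0, 11), (0, 12), (0, 13), (0, 14), (0, 15), (1, 0), (1, 1), (1, 2), (1, 3), (1, 4), (1, 5), (1, 6), (1, 7), (1, 8), (1, 9), (1, 10), (1, 11), (1, 12), (1, 13), (1, 14), (1, 15), (2, 0), (2, 1), (2, 2), (2, 3), (2, 4), (2, 5), (2, 6), (2, 7), (2, 8), (2, 9), (2, 10), (2, 11), (2, 12), (2, 13), (2, 14), (2, 15), (3, 0), (3, 1), (3, 2), (3, 3), (3, 4), (3, 5), (3, 6), (3, 7), (3, 8), (3, 9), (3, 10), (3, 11), (3, 12), (3, 13), (3, 14), (3, 15)]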